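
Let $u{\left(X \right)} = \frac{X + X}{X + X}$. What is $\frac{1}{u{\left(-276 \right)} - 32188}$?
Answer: $- \frac{1}{32187} \approx -3.1068 \cdot 10^{-5}$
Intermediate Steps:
$u{\left(X \right)} = 1$ ($u{\left(X \right)} = \frac{2 X}{2 X} = 2 X \frac{1}{2 X} = 1$)
$\frac{1}{u{\left(-276 \right)} - 32188} = \frac{1}{1 - 32188} = \frac{1}{-32187} = - \frac{1}{32187}$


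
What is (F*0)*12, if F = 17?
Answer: 0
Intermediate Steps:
(F*0)*12 = (17*0)*12 = 0*12 = 0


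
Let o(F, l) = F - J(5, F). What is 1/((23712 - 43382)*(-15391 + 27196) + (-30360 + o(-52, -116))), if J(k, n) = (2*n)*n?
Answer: -1/232240170 ≈ -4.3059e-9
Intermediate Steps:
J(k, n) = 2*n²
o(F, l) = F - 2*F²
1/((23712 - 43382)*(-15391 + 27196) + (-30360 + o(-52, -116))) = 1/((23712 - 43382)*(-15391 + 27196) + (-30360 - 52*(1 - 2*(-52)))) = 1/(-19670*11805 + (-30360 - 52*(1 + 104))) = 1/(-232204350 + (-30360 - 52*105)) = 1/(-232204350 + (-30360 - 5460)) = 1/(-232204350 - 35820) = 1/(-232240170) = -1/232240170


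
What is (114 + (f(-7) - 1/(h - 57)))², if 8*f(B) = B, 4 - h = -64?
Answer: 98942809/7744 ≈ 12777.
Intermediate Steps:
h = 68 (h = 4 - 1*(-64) = 4 + 64 = 68)
f(B) = B/8
(114 + (f(-7) - 1/(h - 57)))² = (114 + ((⅛)*(-7) - 1/(68 - 57)))² = (114 + (-7/8 - 1/11))² = (114 - 85/88)² = (9947/88)² = 98942809/7744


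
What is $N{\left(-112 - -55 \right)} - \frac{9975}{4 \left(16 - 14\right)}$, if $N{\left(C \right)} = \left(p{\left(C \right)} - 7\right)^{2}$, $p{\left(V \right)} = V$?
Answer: $\frac{22793}{8} \approx 2849.1$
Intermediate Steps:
$N{\left(C \right)} = \left(-7 + C\right)^{2}$ ($N{\left(C \right)} = \left(C - 7\right)^{2} = \left(-7 + C\right)^{2}$)
$N{\left(-112 - -55 \right)} - \frac{9975}{4 \left(16 - 14\right)} = \left(-7 - 57\right)^{2} - \frac{9975}{4 \left(16 - 14\right)} = \left(-7 + \left(-112 + 55\right)\right)^{2} - \frac{9975}{4 \cdot 2} = \left(-7 - 57\right)^{2} - \frac{9975}{8} = \left(-64\right)^{2} - \frac{9975}{8} = 4096 - \frac{9975}{8} = \frac{22793}{8}$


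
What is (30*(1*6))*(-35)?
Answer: -6300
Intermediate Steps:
(30*(1*6))*(-35) = (30*6)*(-35) = 180*(-35) = -6300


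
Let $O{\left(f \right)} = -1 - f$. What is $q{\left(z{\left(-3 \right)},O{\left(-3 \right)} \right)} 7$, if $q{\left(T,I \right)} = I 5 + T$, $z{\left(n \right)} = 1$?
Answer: $77$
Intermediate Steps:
$q{\left(T,I \right)} = T + 5 I$ ($q{\left(T,I \right)} = 5 I + T = T + 5 I$)
$q{\left(z{\left(-3 \right)},O{\left(-3 \right)} \right)} 7 = \left(1 + 5 \left(-1 - -3\right)\right) 7 = \left(1 + 5 \left(-1 + 3\right)\right) 7 = \left(1 + 5 \cdot 2\right) 7 = \left(1 + 10\right) 7 = 11 \cdot 7 = 77$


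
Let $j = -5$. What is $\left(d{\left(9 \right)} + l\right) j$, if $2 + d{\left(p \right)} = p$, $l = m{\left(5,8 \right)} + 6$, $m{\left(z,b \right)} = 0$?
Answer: $-65$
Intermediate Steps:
$l = 6$ ($l = 0 + 6 = 6$)
$d{\left(p \right)} = -2 + p$
$\left(d{\left(9 \right)} + l\right) j = \left(\left(-2 + 9\right) + 6\right) \left(-5\right) = \left(7 + 6\right) \left(-5\right) = 13 \left(-5\right) = -65$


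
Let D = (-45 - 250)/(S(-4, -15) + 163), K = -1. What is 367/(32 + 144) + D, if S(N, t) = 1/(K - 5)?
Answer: 47039/171952 ≈ 0.27356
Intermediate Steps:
S(N, t) = -1/6 (S(N, t) = 1/(-1 - 5) = 1/(-6) = -1/6)
D = -1770/977 (D = (-45 - 250)/(-1/6 + 163) = -295/977/6 = -295*6/977 = -1770/977 ≈ -1.8117)
367/(32 + 144) + D = 367/(32 + 144) - 1770/977 = 367/176 - 1770/977 = 47039/171952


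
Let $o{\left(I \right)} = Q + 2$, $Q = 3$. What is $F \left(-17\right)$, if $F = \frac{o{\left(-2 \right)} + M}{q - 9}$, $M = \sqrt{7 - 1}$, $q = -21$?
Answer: $\frac{17}{6} + \frac{17 \sqrt{6}}{30} \approx 4.2214$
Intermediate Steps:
$o{\left(I \right)} = 5$ ($o{\left(I \right)} = 3 + 2 = 5$)
$M = \sqrt{6} \approx 2.4495$
$F = - \frac{1}{6} - \frac{\sqrt{6}}{30}$ ($F = \frac{5 + \sqrt{6}}{-21 - 9} = \frac{5 + \sqrt{6}}{-30} = \left(5 + \sqrt{6}\right) \left(- \frac{1}{30}\right) = - \frac{1}{6} - \frac{\sqrt{6}}{30} \approx -0.24832$)
$F \left(-17\right) = \left(- \frac{1}{6} - \frac{\sqrt{6}}{30}\right) \left(-17\right) = \frac{17}{6} + \frac{17 \sqrt{6}}{30}$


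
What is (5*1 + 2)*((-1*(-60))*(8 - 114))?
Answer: -44520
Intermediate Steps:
(5*1 + 2)*((-1*(-60))*(8 - 114)) = (5 + 2)*(60*(-106)) = 7*(-6360) = -44520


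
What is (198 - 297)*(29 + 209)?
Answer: -23562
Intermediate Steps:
(198 - 297)*(29 + 209) = -99*238 = -23562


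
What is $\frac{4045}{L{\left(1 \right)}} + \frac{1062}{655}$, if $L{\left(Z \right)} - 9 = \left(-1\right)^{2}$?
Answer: $\frac{532019}{1310} \approx 406.12$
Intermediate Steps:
$L{\left(Z \right)} = 10$ ($L{\left(Z \right)} = 9 + \left(-1\right)^{2} = 9 + 1 = 10$)
$\frac{4045}{L{\left(1 \right)}} + \frac{1062}{655} = \frac{4045}{10} + \frac{1062}{655} = 4045 \cdot \frac{1}{10} + 1062 \cdot \frac{1}{655} = \frac{809}{2} + \frac{1062}{655} = \frac{532019}{1310}$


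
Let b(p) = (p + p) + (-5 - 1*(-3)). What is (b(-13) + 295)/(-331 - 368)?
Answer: -89/233 ≈ -0.38197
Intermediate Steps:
b(p) = -2 + 2*p (b(p) = 2*p + (-5 + 3) = 2*p - 2 = -2 + 2*p)
(b(-13) + 295)/(-331 - 368) = ((-2 + 2*(-13)) + 295)/(-331 - 368) = ((-2 - 26) + 295)/(-699) = (-28 + 295)*(-1/699) = 267*(-1/699) = -89/233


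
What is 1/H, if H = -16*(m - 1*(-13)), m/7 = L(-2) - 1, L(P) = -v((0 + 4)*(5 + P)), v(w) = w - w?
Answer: -1/96 ≈ -0.010417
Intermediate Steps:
v(w) = 0
L(P) = 0 (L(P) = -1*0 = 0)
m = -7 (m = 7*(0 - 1) = 7*(-1) = -7)
H = -96 (H = -16*(-7 - 1*(-13)) = -16*(-7 + 13) = -16*6 = -96)
1/H = 1/(-96) = -1/96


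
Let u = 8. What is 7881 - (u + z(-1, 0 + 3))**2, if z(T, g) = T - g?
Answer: 7865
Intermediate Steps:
7881 - (u + z(-1, 0 + 3))**2 = 7881 - (8 + (-1 - (0 + 3)))**2 = 7881 - (8 + (-1 - 1*3))**2 = 7881 - (8 + (-1 - 3))**2 = 7881 - (8 - 4)**2 = 7881 - 1*4**2 = 7881 - 1*16 = 7881 - 16 = 7865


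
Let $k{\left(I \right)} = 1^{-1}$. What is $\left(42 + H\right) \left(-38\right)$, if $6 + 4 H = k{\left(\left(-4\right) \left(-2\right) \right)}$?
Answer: $- \frac{3097}{2} \approx -1548.5$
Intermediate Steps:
$k{\left(I \right)} = 1$
$H = - \frac{5}{4}$ ($H = - \frac{3}{2} + \frac{1}{4} \cdot 1 = - \frac{3}{2} + \frac{1}{4} = - \frac{5}{4} \approx -1.25$)
$\left(42 + H\right) \left(-38\right) = \left(42 - \frac{5}{4}\right) \left(-38\right) = \frac{163}{4} \left(-38\right) = - \frac{3097}{2}$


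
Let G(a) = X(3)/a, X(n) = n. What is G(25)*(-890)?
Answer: -534/5 ≈ -106.80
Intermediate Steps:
G(a) = 3/a
G(25)*(-890) = (3/25)*(-890) = -534/5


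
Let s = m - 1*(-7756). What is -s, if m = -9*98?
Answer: -6874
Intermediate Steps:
m = -882
s = 6874 (s = -882 - 1*(-7756) = -882 + 7756 = 6874)
-s = -1*6874 = -6874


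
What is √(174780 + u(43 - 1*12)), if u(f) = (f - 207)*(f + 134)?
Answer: 2*√36435 ≈ 381.76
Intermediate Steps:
u(f) = (-207 + f)*(134 + f)
√(174780 + u(43 - 1*12)) = √(174780 + (-27738 + (43 - 1*12)² - 73*(43 - 1*12))) = √(174780 + (-27738 + (43 - 12)² - 73*(43 - 12))) = √(174780 + (-27738 + 31² - 73*31)) = √(174780 + (-27738 + 961 - 2263)) = √(174780 - 29040) = √145740 = 2*√36435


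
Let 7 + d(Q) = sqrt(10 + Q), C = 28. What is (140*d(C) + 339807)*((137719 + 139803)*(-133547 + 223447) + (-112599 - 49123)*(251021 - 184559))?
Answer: 4811634871183172 + 1988120433040*sqrt(38) ≈ 4.8239e+15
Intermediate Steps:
d(Q) = -7 + sqrt(10 + Q)
(140*d(C) + 339807)*((137719 + 139803)*(-133547 + 223447) + (-112599 - 49123)*(251021 - 184559)) = (140*(-7 + sqrt(10 + 28)) + 339807)*((137719 + 139803)*(-133547 + 223447) + (-112599 - 49123)*(251021 - 184559)) = (140*(-7 + sqrt(38)) + 339807)*(277522*89900 - 161722*66462) = ((-980 + 140*sqrt(38)) + 339807)*(24949227800 - 10748367564) = (338827 + 140*sqrt(38))*14200860236 = 4811634871183172 + 1988120433040*sqrt(38)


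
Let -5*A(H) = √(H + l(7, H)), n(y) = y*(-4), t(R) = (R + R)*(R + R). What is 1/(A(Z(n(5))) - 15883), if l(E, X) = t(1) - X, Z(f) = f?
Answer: -5/79417 ≈ -6.2959e-5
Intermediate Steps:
t(R) = 4*R² (t(R) = (2*R)*(2*R) = 4*R²)
n(y) = -4*y
l(E, X) = 4 - X (l(E, X) = 4*1² - X = 4*1 - X = 4 - X)
A(H) = -⅖ (A(H) = -√(H + (4 - H))/5 = -√4/5 = -⅕*2 = -⅖)
1/(A(Z(n(5))) - 15883) = 1/(-⅖ - 15883) = 1/(-79417/5) = -5/79417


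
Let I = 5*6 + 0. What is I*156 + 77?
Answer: 4757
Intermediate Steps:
I = 30 (I = 30 + 0 = 30)
I*156 + 77 = 30*156 + 77 = 4680 + 77 = 4757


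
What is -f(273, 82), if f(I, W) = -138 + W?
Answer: 56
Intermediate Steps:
-f(273, 82) = -(-138 + 82) = -1*(-56) = 56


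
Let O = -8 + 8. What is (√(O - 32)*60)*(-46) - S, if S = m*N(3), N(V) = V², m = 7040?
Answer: -63360 - 11040*I*√2 ≈ -63360.0 - 15613.0*I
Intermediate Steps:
O = 0
S = 63360 (S = 7040*3² = 7040*9 = 63360)
(√(O - 32)*60)*(-46) - S = (√(0 - 32)*60)*(-46) - 1*63360 = (√(-32)*60)*(-46) - 63360 = ((4*I*√2)*60)*(-46) - 63360 = (240*I*√2)*(-46) - 63360 = -11040*I*√2 - 63360 = -63360 - 11040*I*√2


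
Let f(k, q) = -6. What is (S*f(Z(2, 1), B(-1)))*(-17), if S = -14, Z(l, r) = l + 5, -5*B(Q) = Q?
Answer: -1428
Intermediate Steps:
B(Q) = -Q/5
Z(l, r) = 5 + l
(S*f(Z(2, 1), B(-1)))*(-17) = -14*(-6)*(-17) = 84*(-17) = -1428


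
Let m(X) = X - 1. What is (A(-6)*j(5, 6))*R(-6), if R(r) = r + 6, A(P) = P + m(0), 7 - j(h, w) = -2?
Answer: 0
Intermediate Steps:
m(X) = -1 + X
j(h, w) = 9 (j(h, w) = 7 - 1*(-2) = 7 + 2 = 9)
A(P) = -1 + P (A(P) = P + (-1 + 0) = P - 1 = -1 + P)
R(r) = 6 + r
(A(-6)*j(5, 6))*R(-6) = ((-1 - 6)*9)*(6 - 6) = -7*9*0 = -63*0 = 0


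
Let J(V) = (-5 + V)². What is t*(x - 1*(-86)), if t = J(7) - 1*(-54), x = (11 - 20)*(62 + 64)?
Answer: -60784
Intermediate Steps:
x = -1134 (x = -9*126 = -1134)
t = 58 (t = (-5 + 7)² - 1*(-54) = 2² + 54 = 4 + 54 = 58)
t*(x - 1*(-86)) = 58*(-1134 - 1*(-86)) = 58*(-1134 + 86) = 58*(-1048) = -60784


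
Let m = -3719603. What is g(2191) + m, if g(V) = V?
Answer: -3717412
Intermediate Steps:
g(2191) + m = 2191 - 3719603 = -3717412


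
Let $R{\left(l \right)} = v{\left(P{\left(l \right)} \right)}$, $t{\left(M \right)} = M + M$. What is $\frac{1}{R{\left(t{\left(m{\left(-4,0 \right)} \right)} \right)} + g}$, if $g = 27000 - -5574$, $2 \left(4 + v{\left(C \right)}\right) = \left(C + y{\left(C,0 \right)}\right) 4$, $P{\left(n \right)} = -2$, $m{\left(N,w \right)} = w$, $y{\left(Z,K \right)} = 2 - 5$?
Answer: $\frac{1}{32560} \approx 3.0713 \cdot 10^{-5}$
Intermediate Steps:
$y{\left(Z,K \right)} = -3$
$t{\left(M \right)} = 2 M$
$v{\left(C \right)} = -10 + 2 C$ ($v{\left(C \right)} = -4 + \frac{\left(C - 3\right) 4}{2} = -4 + \frac{\left(-3 + C\right) 4}{2} = -4 + \frac{-12 + 4 C}{2} = -4 + \left(-6 + 2 C\right) = -10 + 2 C$)
$R{\left(l \right)} = -14$ ($R{\left(l \right)} = -10 + 2 \left(-2\right) = -10 - 4 = -14$)
$g = 32574$ ($g = 27000 + 5574 = 32574$)
$\frac{1}{R{\left(t{\left(m{\left(-4,0 \right)} \right)} \right)} + g} = \frac{1}{-14 + 32574} = \frac{1}{32560}$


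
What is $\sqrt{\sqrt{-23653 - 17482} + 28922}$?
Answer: $\sqrt{28922 + i \sqrt{41135}} \approx 170.07 + 0.5963 i$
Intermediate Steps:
$\sqrt{\sqrt{-23653 - 17482} + 28922} = \sqrt{\sqrt{-41135} + 28922} = \sqrt{i \sqrt{41135} + 28922} = \sqrt{28922 + i \sqrt{41135}}$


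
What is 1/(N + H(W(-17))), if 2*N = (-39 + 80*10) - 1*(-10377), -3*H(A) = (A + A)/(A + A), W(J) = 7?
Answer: 3/16706 ≈ 0.00017958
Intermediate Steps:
H(A) = -⅓ (H(A) = -(A + A)/(3*(A + A)) = -2*A/(3*(2*A)) = -2*A*1/(2*A)/3 = -⅓*1 = -⅓)
N = 5569 (N = ((-39 + 80*10) - 1*(-10377))/2 = ((-39 + 800) + 10377)/2 = (761 + 10377)/2 = (½)*11138 = 5569)
1/(N + H(W(-17))) = 1/(5569 - ⅓) = 1/(16706/3) = 3/16706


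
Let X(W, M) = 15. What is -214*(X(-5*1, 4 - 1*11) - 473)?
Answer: 98012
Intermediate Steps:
-214*(X(-5*1, 4 - 1*11) - 473) = -214*(15 - 473) = -214*(-458) = 98012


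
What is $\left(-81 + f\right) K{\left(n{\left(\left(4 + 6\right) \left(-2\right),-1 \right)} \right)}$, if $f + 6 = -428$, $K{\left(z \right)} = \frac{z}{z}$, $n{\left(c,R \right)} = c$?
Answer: $-515$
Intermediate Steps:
$K{\left(z \right)} = 1$
$f = -434$ ($f = -6 - 428 = -434$)
$\left(-81 + f\right) K{\left(n{\left(\left(4 + 6\right) \left(-2\right),-1 \right)} \right)} = \left(-81 - 434\right) 1 = \left(-515\right) 1 = -515$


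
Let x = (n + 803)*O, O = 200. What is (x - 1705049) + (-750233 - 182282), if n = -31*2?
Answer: -2489364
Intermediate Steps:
n = -62
x = 148200 (x = (-62 + 803)*200 = 741*200 = 148200)
(x - 1705049) + (-750233 - 182282) = (148200 - 1705049) + (-750233 - 182282) = -1556849 - 932515 = -2489364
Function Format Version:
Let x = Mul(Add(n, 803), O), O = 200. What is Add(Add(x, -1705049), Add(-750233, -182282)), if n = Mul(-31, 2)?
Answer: -2489364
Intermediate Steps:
n = -62
x = 148200 (x = Mul(Add(-62, 803), 200) = Mul(741, 200) = 148200)
Add(Add(x, -1705049), Add(-750233, -182282)) = Add(Add(148200, -1705049), Add(-750233, -182282)) = Add(-1556849, -932515) = -2489364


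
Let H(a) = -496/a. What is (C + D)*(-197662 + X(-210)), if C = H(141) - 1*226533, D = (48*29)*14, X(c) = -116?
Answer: 1924633161766/47 ≈ 4.0950e+10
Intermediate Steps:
D = 19488 (D = 1392*14 = 19488)
C = -31941649/141 (C = -496/141 - 1*226533 = -496*1/141 - 226533 = -496/141 - 226533 = -31941649/141 ≈ -2.2654e+5)
(C + D)*(-197662 + X(-210)) = (-31941649/141 + 19488)*(-197662 - 116) = -29193841/141*(-197778) = 1924633161766/47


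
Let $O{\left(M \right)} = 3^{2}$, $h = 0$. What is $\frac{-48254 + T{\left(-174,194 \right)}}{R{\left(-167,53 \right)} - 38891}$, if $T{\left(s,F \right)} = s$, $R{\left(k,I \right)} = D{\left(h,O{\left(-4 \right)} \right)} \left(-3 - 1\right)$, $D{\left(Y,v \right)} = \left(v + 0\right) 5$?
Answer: $\frac{48428}{39071} \approx 1.2395$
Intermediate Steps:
$O{\left(M \right)} = 9$
$D{\left(Y,v \right)} = 5 v$ ($D{\left(Y,v \right)} = v 5 = 5 v$)
$R{\left(k,I \right)} = -180$ ($R{\left(k,I \right)} = 5 \cdot 9 \left(-3 - 1\right) = 45 \left(-4\right) = -180$)
$\frac{-48254 + T{\left(-174,194 \right)}}{R{\left(-167,53 \right)} - 38891} = \frac{-48254 - 174}{-180 - 38891} = - \frac{48428}{-39071} = \left(-48428\right) \left(- \frac{1}{39071}\right) = \frac{48428}{39071}$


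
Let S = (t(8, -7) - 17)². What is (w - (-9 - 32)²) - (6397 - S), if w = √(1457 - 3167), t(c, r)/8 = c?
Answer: -5869 + 3*I*√190 ≈ -5869.0 + 41.352*I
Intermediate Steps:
t(c, r) = 8*c
w = 3*I*√190 (w = √(-1710) = 3*I*√190 ≈ 41.352*I)
S = 2209 (S = (8*8 - 17)² = (64 - 17)² = 47² = 2209)
(w - (-9 - 32)²) - (6397 - S) = (3*I*√190 - (-9 - 32)²) - (6397 - 1*2209) = (3*I*√190 - 1*(-41)²) - (6397 - 2209) = (3*I*√190 - 1*1681) - 1*4188 = (3*I*√190 - 1681) - 4188 = (-1681 + 3*I*√190) - 4188 = -5869 + 3*I*√190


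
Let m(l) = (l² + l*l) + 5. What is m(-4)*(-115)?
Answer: -4255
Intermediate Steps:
m(l) = 5 + 2*l² (m(l) = (l² + l²) + 5 = 2*l² + 5 = 5 + 2*l²)
m(-4)*(-115) = (5 + 2*(-4)²)*(-115) = (5 + 2*16)*(-115) = (5 + 32)*(-115) = 37*(-115) = -4255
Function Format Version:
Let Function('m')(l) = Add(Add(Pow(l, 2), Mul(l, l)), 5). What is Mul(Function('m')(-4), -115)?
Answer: -4255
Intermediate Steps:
Function('m')(l) = Add(5, Mul(2, Pow(l, 2))) (Function('m')(l) = Add(Add(Pow(l, 2), Pow(l, 2)), 5) = Add(Mul(2, Pow(l, 2)), 5) = Add(5, Mul(2, Pow(l, 2))))
Mul(Function('m')(-4), -115) = Mul(Add(5, Mul(2, Pow(-4, 2))), -115) = Mul(Add(5, Mul(2, 16)), -115) = Mul(Add(5, 32), -115) = Mul(37, -115) = -4255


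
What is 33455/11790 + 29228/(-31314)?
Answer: 23433725/12306402 ≈ 1.9042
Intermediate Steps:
33455/11790 + 29228/(-31314) = 33455*(1/11790) + 29228*(-1/31314) = 6691/2358 - 14614/15657 = 23433725/12306402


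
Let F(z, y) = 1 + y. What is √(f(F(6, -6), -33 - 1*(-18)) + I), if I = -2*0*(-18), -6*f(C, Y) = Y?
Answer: √10/2 ≈ 1.5811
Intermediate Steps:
f(C, Y) = -Y/6
I = 0 (I = 0*(-18) = 0)
√(f(F(6, -6), -33 - 1*(-18)) + I) = √(-(-33 - 1*(-18))/6 + 0) = √(-(-33 + 18)/6 + 0) = √(-⅙*(-15) + 0) = √(5/2 + 0) = √(5/2) = √10/2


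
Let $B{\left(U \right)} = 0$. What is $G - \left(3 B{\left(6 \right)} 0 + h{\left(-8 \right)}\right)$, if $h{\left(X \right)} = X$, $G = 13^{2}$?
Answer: $177$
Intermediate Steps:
$G = 169$
$G - \left(3 B{\left(6 \right)} 0 + h{\left(-8 \right)}\right) = 169 - \left(3 \cdot 0 \cdot 0 - 8\right) = 169 - \left(0 \cdot 0 - 8\right) = 169 - \left(0 - 8\right) = 169 - -8 = 169 + 8 = 177$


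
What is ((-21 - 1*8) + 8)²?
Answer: 441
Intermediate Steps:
((-21 - 1*8) + 8)² = ((-21 - 8) + 8)² = (-29 + 8)² = (-21)² = 441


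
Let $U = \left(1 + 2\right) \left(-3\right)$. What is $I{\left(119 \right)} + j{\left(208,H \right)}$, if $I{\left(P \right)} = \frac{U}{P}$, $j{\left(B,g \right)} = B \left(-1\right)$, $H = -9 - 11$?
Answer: $- \frac{24761}{119} \approx -208.08$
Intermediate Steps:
$U = -9$ ($U = 3 \left(-3\right) = -9$)
$H = -20$ ($H = -9 - 11 = -20$)
$j{\left(B,g \right)} = - B$
$I{\left(P \right)} = - \frac{9}{P}$
$I{\left(119 \right)} + j{\left(208,H \right)} = - \frac{9}{119} - 208 = - \frac{24761}{119}$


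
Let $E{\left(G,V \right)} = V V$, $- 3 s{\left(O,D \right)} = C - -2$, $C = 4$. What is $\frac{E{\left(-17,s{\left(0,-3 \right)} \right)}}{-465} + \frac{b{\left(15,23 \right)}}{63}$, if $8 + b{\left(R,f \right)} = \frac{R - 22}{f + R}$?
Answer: $- \frac{51397}{371070} \approx -0.13851$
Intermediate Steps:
$b{\left(R,f \right)} = -8 + \frac{-22 + R}{R + f}$ ($b{\left(R,f \right)} = -8 + \frac{R - 22}{f + R} = -8 + \frac{-22 + R}{R + f}$)
$s{\left(O,D \right)} = -2$ ($s{\left(O,D \right)} = - \frac{4 - -2}{3} = - \frac{4 + 2}{3} = \left(- \frac{1}{3}\right) 6 = -2$)
$E{\left(G,V \right)} = V^{2}$
$\frac{E{\left(-17,s{\left(0,-3 \right)} \right)}}{-465} + \frac{b{\left(15,23 \right)}}{63} = \frac{\left(-2\right)^{2}}{-465} + \frac{\frac{1}{15 + 23} \left(-22 - 184 - 105\right)}{63} = 4 \left(- \frac{1}{465}\right) + \frac{-22 - 184 - 105}{38} \cdot \frac{1}{63} = - \frac{4}{465} + \frac{1}{38} \left(-311\right) \frac{1}{63} = - \frac{4}{465} - \frac{311}{2394} = - \frac{51397}{371070}$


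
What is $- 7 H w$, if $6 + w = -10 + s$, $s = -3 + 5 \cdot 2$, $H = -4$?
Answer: $-252$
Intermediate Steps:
$s = 7$ ($s = -3 + 10 = 7$)
$w = -9$ ($w = -6 + \left(-10 + 7\right) = -6 - 3 = -9$)
$- 7 H w = \left(-7\right) \left(-4\right) \left(-9\right) = 28 \left(-9\right) = -252$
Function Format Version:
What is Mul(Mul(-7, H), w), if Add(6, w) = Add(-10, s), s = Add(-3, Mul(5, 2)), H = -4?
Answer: -252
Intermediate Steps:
s = 7 (s = Add(-3, 10) = 7)
w = -9 (w = Add(-6, Add(-10, 7)) = Add(-6, -3) = -9)
Mul(Mul(-7, H), w) = Mul(Mul(-7, -4), -9) = Mul(28, -9) = -252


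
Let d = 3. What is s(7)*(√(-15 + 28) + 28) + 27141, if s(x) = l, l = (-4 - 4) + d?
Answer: 27001 - 5*√13 ≈ 26983.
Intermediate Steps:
l = -5 (l = (-4 - 4) + 3 = -8 + 3 = -5)
s(x) = -5
s(7)*(√(-15 + 28) + 28) + 27141 = -5*(√(-15 + 28) + 28) + 27141 = -5*(√13 + 28) + 27141 = -5*(28 + √13) + 27141 = (-140 - 5*√13) + 27141 = 27001 - 5*√13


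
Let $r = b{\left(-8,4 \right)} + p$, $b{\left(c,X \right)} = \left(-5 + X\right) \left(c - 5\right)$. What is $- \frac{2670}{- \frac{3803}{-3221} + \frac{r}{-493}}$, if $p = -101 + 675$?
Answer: $\frac{2119917255}{7924} \approx 2.6753 \cdot 10^{5}$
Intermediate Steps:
$b{\left(c,X \right)} = \left(-5 + X\right) \left(-5 + c\right)$
$p = 574$
$r = 587$ ($r = \left(25 - 20 - -40 + 4 \left(-8\right)\right) + 574 = \left(25 - 20 + 40 - 32\right) + 574 = 13 + 574 = 587$)
$- \frac{2670}{- \frac{3803}{-3221} + \frac{r}{-493}} = - \frac{2670}{- \frac{3803}{-3221} + \frac{587}{-493}} = - \frac{2670}{\left(-3803\right) \left(- \frac{1}{3221}\right) + 587 \left(- \frac{1}{493}\right)} = - \frac{2670}{\frac{3803}{3221} - \frac{587}{493}} = - \frac{2670}{- \frac{15848}{1587953}} = \left(-2670\right) \left(- \frac{1587953}{15848}\right) = \frac{2119917255}{7924}$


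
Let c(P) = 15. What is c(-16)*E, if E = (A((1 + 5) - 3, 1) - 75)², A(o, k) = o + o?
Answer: 71415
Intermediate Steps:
A(o, k) = 2*o
E = 4761 (E = (2*((1 + 5) - 3) - 75)² = (2*(6 - 3) - 75)² = (2*3 - 75)² = (6 - 75)² = (-69)² = 4761)
c(-16)*E = 15*4761 = 71415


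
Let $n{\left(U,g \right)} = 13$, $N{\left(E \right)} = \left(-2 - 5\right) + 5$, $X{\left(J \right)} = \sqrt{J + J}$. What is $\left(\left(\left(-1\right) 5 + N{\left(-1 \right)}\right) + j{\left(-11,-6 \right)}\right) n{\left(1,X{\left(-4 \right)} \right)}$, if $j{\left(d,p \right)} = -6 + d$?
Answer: $-312$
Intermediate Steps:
$X{\left(J \right)} = \sqrt{2} \sqrt{J}$ ($X{\left(J \right)} = \sqrt{2 J} = \sqrt{2} \sqrt{J}$)
$N{\left(E \right)} = -2$ ($N{\left(E \right)} = -7 + 5 = -2$)
$\left(\left(\left(-1\right) 5 + N{\left(-1 \right)}\right) + j{\left(-11,-6 \right)}\right) n{\left(1,X{\left(-4 \right)} \right)} = \left(\left(\left(-1\right) 5 - 2\right) - 17\right) 13 = \left(\left(-5 - 2\right) - 17\right) 13 = \left(-7 - 17\right) 13 = \left(-24\right) 13 = -312$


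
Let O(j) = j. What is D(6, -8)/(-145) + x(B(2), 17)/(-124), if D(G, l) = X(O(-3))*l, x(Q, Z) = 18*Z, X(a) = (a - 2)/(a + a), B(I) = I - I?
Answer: -13063/5394 ≈ -2.4218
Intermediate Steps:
B(I) = 0
X(a) = (-2 + a)/(2*a) (X(a) = (-2 + a)/((2*a)) = (-2 + a)*(1/(2*a)) = (-2 + a)/(2*a))
D(G, l) = 5*l/6 (D(G, l) = ((1/2)*(-2 - 3)/(-3))*l = ((1/2)*(-1/3)*(-5))*l = 5*l/6)
D(6, -8)/(-145) + x(B(2), 17)/(-124) = ((5/6)*(-8))/(-145) + (18*17)/(-124) = -20/3*(-1/145) + 306*(-1/124) = 4/87 - 153/62 = -13063/5394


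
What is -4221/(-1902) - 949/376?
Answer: -36317/119192 ≈ -0.30469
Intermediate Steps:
-4221/(-1902) - 949/376 = -4221*(-1/1902) - 949*1/376 = 1407/634 - 949/376 = -36317/119192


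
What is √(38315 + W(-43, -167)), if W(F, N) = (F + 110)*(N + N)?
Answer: √15937 ≈ 126.24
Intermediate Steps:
W(F, N) = 2*N*(110 + F) (W(F, N) = (110 + F)*(2*N) = 2*N*(110 + F))
√(38315 + W(-43, -167)) = √(38315 + 2*(-167)*(110 - 43)) = √(38315 + 2*(-167)*67) = √(38315 - 22378) = √15937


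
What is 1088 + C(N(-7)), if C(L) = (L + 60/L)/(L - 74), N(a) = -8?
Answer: 178463/164 ≈ 1088.2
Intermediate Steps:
C(L) = (L + 60/L)/(-74 + L)
1088 + C(N(-7)) = 1088 + (60 + (-8)²)/((-8)*(-74 - 8)) = 1088 - ⅛*(60 + 64)/(-82) = 1088 - ⅛*(-1/82)*124 = 1088 + 31/164 = 178463/164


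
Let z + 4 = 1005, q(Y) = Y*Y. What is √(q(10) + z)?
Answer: √1101 ≈ 33.181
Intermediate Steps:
q(Y) = Y²
z = 1001 (z = -4 + 1005 = 1001)
√(q(10) + z) = √(10² + 1001) = √(100 + 1001) = √1101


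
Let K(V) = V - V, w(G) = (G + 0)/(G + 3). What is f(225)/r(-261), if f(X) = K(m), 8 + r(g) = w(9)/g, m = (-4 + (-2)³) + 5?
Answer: 0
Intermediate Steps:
m = -7 (m = (-4 - 8) + 5 = -12 + 5 = -7)
w(G) = G/(3 + G)
K(V) = 0
r(g) = -8 + 3/(4*g) (r(g) = -8 + (9/(3 + 9))/g = -8 + (9/12)/g = -8 + (9*(1/12))/g = -8 + 3/(4*g))
f(X) = 0
f(225)/r(-261) = 0/(-8 + (¾)/(-261)) = 0/(-8 + (¾)*(-1/261)) = 0/(-8 - 1/348) = 0/(-2785/348) = 0*(-348/2785) = 0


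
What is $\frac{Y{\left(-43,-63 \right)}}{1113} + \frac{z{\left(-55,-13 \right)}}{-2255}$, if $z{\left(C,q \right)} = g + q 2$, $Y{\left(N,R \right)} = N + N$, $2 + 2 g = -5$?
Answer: $- \frac{322193}{5019630} \approx -0.064187$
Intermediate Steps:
$g = - \frac{7}{2}$ ($g = -1 + \frac{1}{2} \left(-5\right) = -1 - \frac{5}{2} = - \frac{7}{2} \approx -3.5$)
$Y{\left(N,R \right)} = 2 N$
$z{\left(C,q \right)} = - \frac{7}{2} + 2 q$ ($z{\left(C,q \right)} = - \frac{7}{2} + q 2 = - \frac{7}{2} + 2 q$)
$\frac{Y{\left(-43,-63 \right)}}{1113} + \frac{z{\left(-55,-13 \right)}}{-2255} = \frac{2 \left(-43\right)}{1113} + \frac{- \frac{7}{2} + 2 \left(-13\right)}{-2255} = \left(-86\right) \frac{1}{1113} + \left(- \frac{7}{2} - 26\right) \left(- \frac{1}{2255}\right) = - \frac{86}{1113} - - \frac{59}{4510} = - \frac{86}{1113} + \frac{59}{4510} = - \frac{322193}{5019630}$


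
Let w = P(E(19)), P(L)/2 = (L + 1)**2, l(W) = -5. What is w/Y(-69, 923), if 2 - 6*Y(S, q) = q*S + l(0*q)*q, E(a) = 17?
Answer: 81/1423 ≈ 0.056922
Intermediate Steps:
P(L) = 2*(1 + L)**2 (P(L) = 2*(L + 1)**2 = 2*(1 + L)**2)
Y(S, q) = 1/3 + 5*q/6 - S*q/6 (Y(S, q) = 1/3 - (q*S - 5*q)/6 = 1/3 - (S*q - 5*q)/6 = 1/3 - (-5*q + S*q)/6 = 1/3 + (5*q/6 - S*q/6) = 1/3 + 5*q/6 - S*q/6)
w = 648 (w = 2*(1 + 17)**2 = 2*18**2 = 2*324 = 648)
w/Y(-69, 923) = 648/(1/3 + (5/6)*923 - 1/6*(-69)*923) = 648/(1/3 + 4615/6 + 21229/2) = 648/11384 = 648*(1/11384) = 81/1423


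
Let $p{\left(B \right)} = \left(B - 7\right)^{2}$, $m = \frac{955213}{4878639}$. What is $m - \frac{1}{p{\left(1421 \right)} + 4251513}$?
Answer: $\frac{5970944659978}{30495928432851} \approx 0.19579$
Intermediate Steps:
$m = \frac{955213}{4878639}$ ($m = 955213 \cdot \frac{1}{4878639} = \frac{955213}{4878639} \approx 0.1958$)
$p{\left(B \right)} = \left(-7 + B\right)^{2}$
$m - \frac{1}{p{\left(1421 \right)} + 4251513} = \frac{955213}{4878639} - \frac{1}{\left(-7 + 1421\right)^{2} + 4251513} = \frac{955213}{4878639} - \frac{1}{1414^{2} + 4251513} = \frac{955213}{4878639} - \frac{1}{1999396 + 4251513} = \frac{955213}{4878639} - \frac{1}{6250909} = \frac{5970944659978}{30495928432851}$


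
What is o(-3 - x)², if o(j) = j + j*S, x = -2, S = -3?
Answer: 4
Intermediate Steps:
o(j) = -2*j (o(j) = j + j*(-3) = j - 3*j = -2*j)
o(-3 - x)² = (-2*(-3 - 1*(-2)))² = (-2*(-3 + 2))² = (-2*(-1))² = 2² = 4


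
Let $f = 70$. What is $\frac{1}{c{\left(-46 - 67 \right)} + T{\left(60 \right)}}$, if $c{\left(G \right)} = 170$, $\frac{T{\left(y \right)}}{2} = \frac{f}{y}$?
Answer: $\frac{3}{517} \approx 0.0058027$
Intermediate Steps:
$T{\left(y \right)} = \frac{140}{y}$ ($T{\left(y \right)} = 2 \frac{70}{y} = \frac{140}{y}$)
$\frac{1}{c{\left(-46 - 67 \right)} + T{\left(60 \right)}} = \frac{1}{170 + \frac{140}{60}} = \frac{1}{170 + 140 \cdot \frac{1}{60}} = \frac{1}{170 + \frac{7}{3}} = \frac{1}{\frac{517}{3}} = \frac{3}{517}$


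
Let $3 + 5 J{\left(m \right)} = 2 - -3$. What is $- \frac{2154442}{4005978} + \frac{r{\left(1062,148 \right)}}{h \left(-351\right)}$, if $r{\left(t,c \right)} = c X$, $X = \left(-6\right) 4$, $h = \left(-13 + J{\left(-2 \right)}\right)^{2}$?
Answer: $- \frac{146981291011}{310044670299} \approx -0.47406$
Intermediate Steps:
$J{\left(m \right)} = \frac{2}{5}$ ($J{\left(m \right)} = - \frac{3}{5} + \frac{2 - -3}{5} = - \frac{3}{5} + \frac{2 + 3}{5} = - \frac{3}{5} + \frac{1}{5} \cdot 5 = - \frac{3}{5} + 1 = \frac{2}{5}$)
$h = \frac{3969}{25}$ ($h = \left(-13 + \frac{2}{5}\right)^{2} = \left(- \frac{63}{5}\right)^{2} = \frac{3969}{25} \approx 158.76$)
$X = -24$
$r{\left(t,c \right)} = - 24 c$ ($r{\left(t,c \right)} = c \left(-24\right) = - 24 c$)
$- \frac{2154442}{4005978} + \frac{r{\left(1062,148 \right)}}{h \left(-351\right)} = - \frac{2154442}{4005978} + \frac{\left(-24\right) 148}{\frac{3969}{25} \left(-351\right)} = \left(-2154442\right) \frac{1}{4005978} - \frac{3552}{- \frac{1393119}{25}} = - \frac{1077221}{2002989} - - \frac{29600}{464373} = - \frac{1077221}{2002989} + \frac{29600}{464373} = - \frac{146981291011}{310044670299}$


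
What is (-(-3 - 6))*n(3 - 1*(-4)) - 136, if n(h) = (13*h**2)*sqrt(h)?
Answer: -136 + 5733*sqrt(7) ≈ 15032.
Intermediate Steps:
n(h) = 13*h**(5/2)
(-(-3 - 6))*n(3 - 1*(-4)) - 136 = (-(-3 - 6))*(13*(3 - 1*(-4))**(5/2)) - 136 = (-1*(-9))*(13*(3 + 4)**(5/2)) - 136 = 9*(13*7**(5/2)) - 136 = 9*(13*(49*sqrt(7))) - 136 = 9*(637*sqrt(7)) - 136 = 5733*sqrt(7) - 136 = -136 + 5733*sqrt(7)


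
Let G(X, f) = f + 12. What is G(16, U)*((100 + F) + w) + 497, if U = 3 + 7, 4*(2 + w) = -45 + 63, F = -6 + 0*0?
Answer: 2620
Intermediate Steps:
F = -6 (F = -6 + 0 = -6)
w = 5/2 (w = -2 + (-45 + 63)/4 = -2 + (¼)*18 = -2 + 9/2 = 5/2 ≈ 2.5000)
U = 10
G(X, f) = 12 + f
G(16, U)*((100 + F) + w) + 497 = (12 + 10)*((100 - 6) + 5/2) + 497 = 22*(94 + 5/2) + 497 = 22*(193/2) + 497 = 2123 + 497 = 2620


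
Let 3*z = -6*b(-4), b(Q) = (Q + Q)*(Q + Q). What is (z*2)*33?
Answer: -8448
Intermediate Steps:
b(Q) = 4*Q**2 (b(Q) = (2*Q)*(2*Q) = 4*Q**2)
z = -128 (z = (-24*(-4)**2)/3 = (-24*16)/3 = (-6*64)/3 = (1/3)*(-384) = -128)
(z*2)*33 = -128*2*33 = -256*33 = -8448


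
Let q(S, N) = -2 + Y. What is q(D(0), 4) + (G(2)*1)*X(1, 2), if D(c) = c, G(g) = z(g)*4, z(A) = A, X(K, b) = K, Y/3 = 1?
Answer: 9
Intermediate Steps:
Y = 3 (Y = 3*1 = 3)
G(g) = 4*g (G(g) = g*4 = 4*g)
q(S, N) = 1 (q(S, N) = -2 + 3 = 1)
q(D(0), 4) + (G(2)*1)*X(1, 2) = 1 + ((4*2)*1)*1 = 1 + (8*1)*1 = 1 + 8*1 = 1 + 8 = 9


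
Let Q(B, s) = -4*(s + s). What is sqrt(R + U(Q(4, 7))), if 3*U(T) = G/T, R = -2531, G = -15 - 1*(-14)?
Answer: I*sqrt(17858694)/84 ≈ 50.309*I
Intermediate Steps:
G = -1 (G = -15 + 14 = -1)
Q(B, s) = -8*s
U(T) = -1/(3*T) (U(T) = (-1/T)/3 = -1/(3*T))
sqrt(R + U(Q(4, 7))) = sqrt(-2531 - 1/(3*((-8*7)))) = sqrt(-2531 - 1/3/(-56)) = sqrt(-2531 - 1/3*(-1/56)) = sqrt(-2531 + 1/168) = sqrt(-425207/168) = I*sqrt(17858694)/84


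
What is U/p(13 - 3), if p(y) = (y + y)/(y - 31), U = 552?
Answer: -2898/5 ≈ -579.60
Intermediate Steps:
p(y) = 2*y/(-31 + y) (p(y) = (2*y)/(-31 + y) = 2*y/(-31 + y))
U/p(13 - 3) = 552/((2*(13 - 3)/(-31 + (13 - 3)))) = 552/((2*10/(-31 + 10))) = 552/((2*10/(-21))) = 552/((2*10*(-1/21))) = 552/(-20/21) = 552*(-21/20) = -2898/5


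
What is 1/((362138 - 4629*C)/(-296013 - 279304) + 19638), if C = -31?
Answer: 575317/11297569609 ≈ 5.0924e-5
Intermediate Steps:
1/((362138 - 4629*C)/(-296013 - 279304) + 19638) = 1/((362138 - 4629*(-31))/(-296013 - 279304) + 19638) = 1/((362138 + 143499)/(-575317) + 19638) = 1/(505637*(-1/575317) + 19638) = 1/(-505637/575317 + 19638) = 1/(11297569609/575317) = 575317/11297569609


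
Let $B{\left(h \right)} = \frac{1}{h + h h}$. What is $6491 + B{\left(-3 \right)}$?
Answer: $\frac{38947}{6} \approx 6491.2$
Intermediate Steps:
$B{\left(h \right)} = \frac{1}{h + h^{2}}$
$6491 + B{\left(-3 \right)} = 6491 + \frac{1}{\left(-3\right) \left(1 - 3\right)} = 6491 - \frac{1}{3 \left(-2\right)} = 6491 - - \frac{1}{6} = 6491 + \frac{1}{6} = \frac{38947}{6}$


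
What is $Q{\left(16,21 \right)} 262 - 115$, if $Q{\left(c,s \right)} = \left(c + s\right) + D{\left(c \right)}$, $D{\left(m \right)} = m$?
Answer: $13771$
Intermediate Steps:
$Q{\left(c,s \right)} = s + 2 c$ ($Q{\left(c,s \right)} = \left(c + s\right) + c = s + 2 c$)
$Q{\left(16,21 \right)} 262 - 115 = \left(21 + 2 \cdot 16\right) 262 - 115 = \left(21 + 32\right) 262 - 115 = 53 \cdot 262 - 115 = 13886 - 115 = 13771$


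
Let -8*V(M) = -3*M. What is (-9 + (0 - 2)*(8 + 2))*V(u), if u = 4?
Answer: -87/2 ≈ -43.500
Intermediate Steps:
V(M) = 3*M/8 (V(M) = -(-3)*M/8 = 3*M/8)
(-9 + (0 - 2)*(8 + 2))*V(u) = (-9 + (0 - 2)*(8 + 2))*((3/8)*4) = (-9 - 2*10)*(3/2) = (-9 - 20)*(3/2) = -29*3/2 = -87/2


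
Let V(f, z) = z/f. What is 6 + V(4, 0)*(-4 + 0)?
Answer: 6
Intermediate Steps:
6 + V(4, 0)*(-4 + 0) = 6 + (0/4)*(-4 + 0) = 6 + (0*(¼))*(-4) = 6 + 0*(-4) = 6 + 0 = 6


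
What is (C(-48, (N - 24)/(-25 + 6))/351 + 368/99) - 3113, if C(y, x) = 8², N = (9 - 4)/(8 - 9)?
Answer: -12004237/3861 ≈ -3109.1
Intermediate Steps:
N = -5 (N = 5/(-1) = 5*(-1) = -5)
C(y, x) = 64
(C(-48, (N - 24)/(-25 + 6))/351 + 368/99) - 3113 = (64/351 + 368/99) - 3113 = 15056/3861 - 3113 = -12004237/3861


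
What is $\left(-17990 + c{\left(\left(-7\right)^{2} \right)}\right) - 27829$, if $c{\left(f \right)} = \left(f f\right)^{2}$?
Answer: $5718982$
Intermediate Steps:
$c{\left(f \right)} = f^{4}$ ($c{\left(f \right)} = \left(f^{2}\right)^{2} = f^{4}$)
$\left(-17990 + c{\left(\left(-7\right)^{2} \right)}\right) - 27829 = \left(-17990 + \left(\left(-7\right)^{2}\right)^{4}\right) - 27829 = \left(-17990 + 49^{4}\right) - 27829 = \left(-17990 + 5764801\right) - 27829 = 5746811 - 27829 = 5718982$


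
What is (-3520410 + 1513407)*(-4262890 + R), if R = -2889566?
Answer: 14355000649368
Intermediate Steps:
(-3520410 + 1513407)*(-4262890 + R) = (-3520410 + 1513407)*(-4262890 - 2889566) = -2007003*(-7152456) = 14355000649368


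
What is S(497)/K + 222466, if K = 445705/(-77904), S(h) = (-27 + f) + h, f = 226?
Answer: 99099987346/445705 ≈ 2.2234e+5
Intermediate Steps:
S(h) = 199 + h (S(h) = (-27 + 226) + h = 199 + h)
K = -445705/77904 (K = 445705*(-1/77904) = -445705/77904 ≈ -5.7212)
S(497)/K + 222466 = (199 + 497)/(-445705/77904) + 222466 = 696*(-77904/445705) + 222466 = -54221184/445705 + 222466 = 99099987346/445705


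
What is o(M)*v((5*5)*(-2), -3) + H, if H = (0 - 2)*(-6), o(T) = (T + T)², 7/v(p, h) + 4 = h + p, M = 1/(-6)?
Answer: 6149/513 ≈ 11.986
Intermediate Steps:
M = -⅙ ≈ -0.16667
v(p, h) = 7/(-4 + h + p) (v(p, h) = 7/(-4 + (h + p)) = 7/(-4 + h + p))
o(T) = 4*T² (o(T) = (2*T)² = 4*T²)
H = 12 (H = -2*(-6) = 12)
o(M)*v((5*5)*(-2), -3) + H = (4*(-⅙)²)*(7/(-4 - 3 + (5*5)*(-2))) + 12 = (4*(1/36))*(7/(-4 - 3 + 25*(-2))) + 12 = (7/(-4 - 3 - 50))/9 + 12 = (7/(-57))/9 + 12 = (7*(-1/57))/9 + 12 = (⅑)*(-7/57) + 12 = -7/513 + 12 = 6149/513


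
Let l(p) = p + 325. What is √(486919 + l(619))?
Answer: 9*√6023 ≈ 698.47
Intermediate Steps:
l(p) = 325 + p
√(486919 + l(619)) = √(486919 + (325 + 619)) = √(486919 + 944) = √487863 = 9*√6023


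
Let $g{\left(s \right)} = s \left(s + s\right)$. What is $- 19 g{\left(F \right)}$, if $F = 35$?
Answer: $-46550$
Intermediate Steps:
$g{\left(s \right)} = 2 s^{2}$ ($g{\left(s \right)} = s 2 s = 2 s^{2}$)
$- 19 g{\left(F \right)} = - 19 \cdot 2 \cdot 35^{2} = - 19 \cdot 2 \cdot 1225 = \left(-19\right) 2450 = -46550$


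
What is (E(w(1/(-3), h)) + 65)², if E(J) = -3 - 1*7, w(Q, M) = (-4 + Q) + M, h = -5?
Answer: 3025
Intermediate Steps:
w(Q, M) = -4 + M + Q
E(J) = -10 (E(J) = -3 - 7 = -10)
(E(w(1/(-3), h)) + 65)² = (-10 + 65)² = 55² = 3025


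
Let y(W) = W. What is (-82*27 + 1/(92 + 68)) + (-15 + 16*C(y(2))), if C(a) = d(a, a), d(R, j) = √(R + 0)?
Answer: -356639/160 + 16*√2 ≈ -2206.4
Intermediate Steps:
d(R, j) = √R
C(a) = √a
(-82*27 + 1/(92 + 68)) + (-15 + 16*C(y(2))) = (-82*27 + 1/(92 + 68)) + (-15 + 16*√2) = (-2214 + 1/160) + (-15 + 16*√2) = -354239/160 + (-15 + 16*√2) = -356639/160 + 16*√2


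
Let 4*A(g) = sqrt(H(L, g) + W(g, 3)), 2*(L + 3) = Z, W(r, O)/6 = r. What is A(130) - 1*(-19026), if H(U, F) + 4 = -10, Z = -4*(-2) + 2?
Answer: 19026 + sqrt(766)/4 ≈ 19033.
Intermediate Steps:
W(r, O) = 6*r
Z = 10 (Z = 8 + 2 = 10)
L = 2 (L = -3 + (1/2)*10 = -3 + 5 = 2)
H(U, F) = -14 (H(U, F) = -4 - 10 = -14)
A(g) = sqrt(-14 + 6*g)/4
A(130) - 1*(-19026) = sqrt(-14 + 6*130)/4 - 1*(-19026) = sqrt(-14 + 780)/4 + 19026 = sqrt(766)/4 + 19026 = 19026 + sqrt(766)/4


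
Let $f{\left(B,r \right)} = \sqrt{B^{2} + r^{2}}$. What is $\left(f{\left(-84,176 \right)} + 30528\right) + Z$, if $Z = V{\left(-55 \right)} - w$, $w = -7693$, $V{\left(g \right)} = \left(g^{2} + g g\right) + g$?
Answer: $44216 + 4 \sqrt{2377} \approx 44411.0$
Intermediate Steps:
$V{\left(g \right)} = g + 2 g^{2}$ ($V{\left(g \right)} = \left(g^{2} + g^{2}\right) + g = 2 g^{2} + g = g + 2 g^{2}$)
$Z = 13688$ ($Z = - 55 \left(1 + 2 \left(-55\right)\right) - -7693 = - 55 \left(1 - 110\right) + 7693 = \left(-55\right) \left(-109\right) + 7693 = 5995 + 7693 = 13688$)
$\left(f{\left(-84,176 \right)} + 30528\right) + Z = \left(\sqrt{\left(-84\right)^{2} + 176^{2}} + 30528\right) + 13688 = \left(\sqrt{7056 + 30976} + 30528\right) + 13688 = \left(\sqrt{38032} + 30528\right) + 13688 = \left(4 \sqrt{2377} + 30528\right) + 13688 = \left(30528 + 4 \sqrt{2377}\right) + 13688 = 44216 + 4 \sqrt{2377}$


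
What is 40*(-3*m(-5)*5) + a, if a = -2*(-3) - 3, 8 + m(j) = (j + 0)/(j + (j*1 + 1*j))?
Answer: 4603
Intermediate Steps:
m(j) = -23/3 (m(j) = -8 + (j + 0)/(j + (j*1 + 1*j)) = -8 + j/(j + (j + j)) = -8 + j/(j + 2*j) = -8 + j/((3*j)) = -8 + j*(1/(3*j)) = -8 + 1/3 = -23/3)
a = 3 (a = 6 - 3 = 3)
40*(-3*m(-5)*5) + a = 40*(-3*(-23/3)*5) + 3 = 40*(23*5) + 3 = 40*115 + 3 = 4600 + 3 = 4603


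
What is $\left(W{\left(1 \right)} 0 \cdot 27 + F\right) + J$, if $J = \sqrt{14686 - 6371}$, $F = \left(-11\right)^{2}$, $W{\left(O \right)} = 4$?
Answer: $121 + \sqrt{8315} \approx 212.19$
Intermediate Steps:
$F = 121$
$J = \sqrt{8315} \approx 91.187$
$\left(W{\left(1 \right)} 0 \cdot 27 + F\right) + J = \left(4 \cdot 0 \cdot 27 + 121\right) + \sqrt{8315} = \left(0 \cdot 27 + 121\right) + \sqrt{8315} = \left(0 + 121\right) + \sqrt{8315} = 121 + \sqrt{8315}$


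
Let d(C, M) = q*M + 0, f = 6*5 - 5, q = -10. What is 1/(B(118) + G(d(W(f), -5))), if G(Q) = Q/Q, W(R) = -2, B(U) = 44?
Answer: 1/45 ≈ 0.022222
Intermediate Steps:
f = 25 (f = 30 - 5 = 25)
d(C, M) = -10*M (d(C, M) = -10*M + 0 = -10*M)
G(Q) = 1
1/(B(118) + G(d(W(f), -5))) = 1/(44 + 1) = 1/45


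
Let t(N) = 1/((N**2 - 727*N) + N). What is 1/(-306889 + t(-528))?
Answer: -662112/203194889567 ≈ -3.2585e-6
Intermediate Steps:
t(N) = 1/(N**2 - 726*N)
1/(-306889 + t(-528)) = 1/(-306889 + 1/((-528)*(-726 - 528))) = 1/(-306889 - 1/528/(-1254)) = 1/(-306889 - 1/528*(-1/1254)) = 1/(-306889 + 1/662112) = 1/(-203194889567/662112) = -662112/203194889567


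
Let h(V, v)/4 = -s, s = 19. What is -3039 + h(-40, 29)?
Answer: -3115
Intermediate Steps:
h(V, v) = -76 (h(V, v) = 4*(-1*19) = 4*(-19) = -76)
-3039 + h(-40, 29) = -3039 - 76 = -3115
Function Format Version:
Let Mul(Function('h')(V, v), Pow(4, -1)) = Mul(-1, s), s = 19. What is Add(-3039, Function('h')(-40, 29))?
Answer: -3115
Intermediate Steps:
Function('h')(V, v) = -76 (Function('h')(V, v) = Mul(4, Mul(-1, 19)) = Mul(4, -19) = -76)
Add(-3039, Function('h')(-40, 29)) = Add(-3039, -76) = -3115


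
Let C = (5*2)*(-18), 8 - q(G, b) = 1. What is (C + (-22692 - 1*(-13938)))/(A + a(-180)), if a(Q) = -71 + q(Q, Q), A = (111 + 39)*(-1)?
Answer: 4467/107 ≈ 41.748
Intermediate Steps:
q(G, b) = 7 (q(G, b) = 8 - 1*1 = 8 - 1 = 7)
A = -150 (A = 150*(-1) = -150)
a(Q) = -64 (a(Q) = -71 + 7 = -64)
C = -180 (C = 10*(-18) = -180)
(C + (-22692 - 1*(-13938)))/(A + a(-180)) = (-180 + (-22692 - 1*(-13938)))/(-150 - 64) = (-180 + (-22692 + 13938))/(-214) = (-180 - 8754)*(-1/214) = -8934*(-1/214) = 4467/107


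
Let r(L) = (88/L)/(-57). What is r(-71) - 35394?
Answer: -143239430/4047 ≈ -35394.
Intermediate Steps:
r(L) = -88/(57*L) (r(L) = (88/L)*(-1/57) = -88/(57*L))
r(-71) - 35394 = -88/57/(-71) - 35394 = -88/57*(-1/71) - 35394 = 88/4047 - 35394 = -143239430/4047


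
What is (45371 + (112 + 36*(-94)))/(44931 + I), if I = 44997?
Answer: 14033/29976 ≈ 0.46814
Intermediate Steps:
(45371 + (112 + 36*(-94)))/(44931 + I) = (45371 + (112 + 36*(-94)))/(44931 + 44997) = (45371 + (112 - 3384))/89928 = (45371 - 3272)*(1/89928) = 42099*(1/89928) = 14033/29976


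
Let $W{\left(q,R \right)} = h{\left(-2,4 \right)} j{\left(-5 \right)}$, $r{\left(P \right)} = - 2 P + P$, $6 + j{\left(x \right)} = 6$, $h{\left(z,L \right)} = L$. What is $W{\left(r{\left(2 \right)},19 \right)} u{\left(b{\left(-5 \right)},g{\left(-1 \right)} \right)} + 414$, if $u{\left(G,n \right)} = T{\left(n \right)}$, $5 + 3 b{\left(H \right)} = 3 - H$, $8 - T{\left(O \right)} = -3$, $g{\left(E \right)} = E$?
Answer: $414$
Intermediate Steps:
$j{\left(x \right)} = 0$ ($j{\left(x \right)} = -6 + 6 = 0$)
$r{\left(P \right)} = - P$
$T{\left(O \right)} = 11$ ($T{\left(O \right)} = 8 - -3 = 8 + 3 = 11$)
$b{\left(H \right)} = - \frac{2}{3} - \frac{H}{3}$ ($b{\left(H \right)} = - \frac{5}{3} + \frac{3 - H}{3} = - \frac{5}{3} - \left(-1 + \frac{H}{3}\right) = - \frac{2}{3} - \frac{H}{3}$)
$W{\left(q,R \right)} = 0$ ($W{\left(q,R \right)} = 4 \cdot 0 = 0$)
$u{\left(G,n \right)} = 11$
$W{\left(r{\left(2 \right)},19 \right)} u{\left(b{\left(-5 \right)},g{\left(-1 \right)} \right)} + 414 = 0 \cdot 11 + 414 = 0 + 414 = 414$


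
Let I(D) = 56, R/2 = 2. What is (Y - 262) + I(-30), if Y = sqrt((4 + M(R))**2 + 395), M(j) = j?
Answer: -206 + 3*sqrt(51) ≈ -184.58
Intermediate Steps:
R = 4 (R = 2*2 = 4)
Y = 3*sqrt(51) (Y = sqrt((4 + 4)**2 + 395) = sqrt(8**2 + 395) = sqrt(64 + 395) = sqrt(459) = 3*sqrt(51) ≈ 21.424)
(Y - 262) + I(-30) = (3*sqrt(51) - 262) + 56 = (-262 + 3*sqrt(51)) + 56 = -206 + 3*sqrt(51)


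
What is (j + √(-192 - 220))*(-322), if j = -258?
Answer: 83076 - 644*I*√103 ≈ 83076.0 - 6535.9*I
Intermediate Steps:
(j + √(-192 - 220))*(-322) = (-258 + √(-192 - 220))*(-322) = (-258 + √(-412))*(-322) = (-258 + 2*I*√103)*(-322) = 83076 - 644*I*√103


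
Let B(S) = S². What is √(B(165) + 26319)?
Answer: 2*√13386 ≈ 231.40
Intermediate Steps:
√(B(165) + 26319) = √(165² + 26319) = √(27225 + 26319) = √53544 = 2*√13386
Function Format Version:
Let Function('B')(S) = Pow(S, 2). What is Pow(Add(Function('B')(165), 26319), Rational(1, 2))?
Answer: Mul(2, Pow(13386, Rational(1, 2))) ≈ 231.40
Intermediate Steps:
Pow(Add(Function('B')(165), 26319), Rational(1, 2)) = Pow(Add(Pow(165, 2), 26319), Rational(1, 2)) = Pow(Add(27225, 26319), Rational(1, 2)) = Pow(53544, Rational(1, 2)) = Mul(2, Pow(13386, Rational(1, 2)))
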